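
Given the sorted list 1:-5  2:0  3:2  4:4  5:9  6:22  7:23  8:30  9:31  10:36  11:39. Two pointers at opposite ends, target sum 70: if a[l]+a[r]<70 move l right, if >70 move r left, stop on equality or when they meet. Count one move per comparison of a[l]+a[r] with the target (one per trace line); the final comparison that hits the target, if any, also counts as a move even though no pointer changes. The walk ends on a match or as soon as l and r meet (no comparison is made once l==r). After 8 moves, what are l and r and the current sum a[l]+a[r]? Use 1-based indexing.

[1,11] -5+39=34 <70 → l++
[2,11] 0+39=39 <70 → l++
[3,11] 2+39=41 <70 → l++
[4,11] 4+39=43 <70 → l++
[5,11] 9+39=48 <70 → l++
[6,11] 22+39=61 <70 → l++
[7,11] 23+39=62 <70 → l++
[8,11] 30+39=69 <70 → l++

l=9, r=11, sum=70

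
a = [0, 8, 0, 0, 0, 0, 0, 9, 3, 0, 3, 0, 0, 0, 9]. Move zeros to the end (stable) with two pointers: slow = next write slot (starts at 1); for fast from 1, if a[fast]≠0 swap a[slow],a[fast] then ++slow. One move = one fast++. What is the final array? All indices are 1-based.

[8, 9, 3, 3, 9, 0, 0, 0, 0, 0, 0, 0, 0, 0, 0]

(s=1,f=1) a[fast]=0 → fast++
(s=1,f=2) a[fast]=8≠0 swap→a[1]=8 → slow++,fast++
(s=2,f=3) a[fast]=0 → fast++
(s=2,f=4) a[fast]=0 → fast++
(s=2,f=5) a[fast]=0 → fast++
(s=2,f=6) a[fast]=0 → fast++
(s=2,f=7) a[fast]=0 → fast++
(s=2,f=8) a[fast]=9≠0 swap→a[2]=9 → slow++,fast++
(s=3,f=9) a[fast]=3≠0 swap→a[3]=3 → slow++,fast++
(s=4,f=10) a[fast]=0 → fast++
(s=4,f=11) a[fast]=3≠0 swap→a[4]=3 → slow++,fast++
(s=5,f=12) a[fast]=0 → fast++
(s=5,f=13) a[fast]=0 → fast++
(s=5,f=14) a[fast]=0 → fast++
(s=5,f=15) a[fast]=9≠0 swap→a[5]=9 → slow++,fast++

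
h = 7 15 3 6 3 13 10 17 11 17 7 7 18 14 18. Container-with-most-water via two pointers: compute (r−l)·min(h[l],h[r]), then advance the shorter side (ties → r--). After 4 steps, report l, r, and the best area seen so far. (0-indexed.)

[0,14] min(7,18)*14=98 best=98 * → l++
[1,14] min(15,18)*13=195 best=195 * → l++
[2,14] min(3,18)*12=36 best=195 → l++
[3,14] min(6,18)*11=66 best=195 → l++

l=4, r=14, best area=195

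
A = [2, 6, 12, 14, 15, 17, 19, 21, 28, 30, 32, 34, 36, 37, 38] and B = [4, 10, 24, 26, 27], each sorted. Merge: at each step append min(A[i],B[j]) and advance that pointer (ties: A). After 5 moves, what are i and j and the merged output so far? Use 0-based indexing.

i=3, j=2, merged so far=[2, 4, 6, 10, 12]

i=0 j=0: A[i]=2<=B[j]=4 take 2, i++
i=1 j=0: A[i]=6>B[j]=4 take 4, j++
i=1 j=1: A[i]=6<=B[j]=10 take 6, i++
i=2 j=1: A[i]=12>B[j]=10 take 10, j++
i=2 j=2: A[i]=12<=B[j]=24 take 12, i++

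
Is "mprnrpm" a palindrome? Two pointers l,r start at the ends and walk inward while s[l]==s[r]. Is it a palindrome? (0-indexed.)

palindrome

l=0 r=6: 'm'=='m', l++,r--
l=1 r=5: 'p'=='p', l++,r--
l=2 r=4: 'r'=='r', l++,r--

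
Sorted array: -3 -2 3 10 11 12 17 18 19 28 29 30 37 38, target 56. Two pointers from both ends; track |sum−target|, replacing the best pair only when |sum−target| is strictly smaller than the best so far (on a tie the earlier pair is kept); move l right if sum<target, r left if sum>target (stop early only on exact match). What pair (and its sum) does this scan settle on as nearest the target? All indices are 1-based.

l=1 r=14: -3+38=35 d=21 *, l++
l=2 r=14: -2+38=36 d=20 *, l++
l=3 r=14: 3+38=41 d=15 *, l++
l=4 r=14: 10+38=48 d=8 *, l++
l=5 r=14: 11+38=49 d=7 *, l++
l=6 r=14: 12+38=50 d=6 *, l++
l=7 r=14: 17+38=55 d=1 *, l++
l=8 r=14: 18+38=56 d=0 *, stop

pair (18, 38) with sum 56 (|Δ|=0)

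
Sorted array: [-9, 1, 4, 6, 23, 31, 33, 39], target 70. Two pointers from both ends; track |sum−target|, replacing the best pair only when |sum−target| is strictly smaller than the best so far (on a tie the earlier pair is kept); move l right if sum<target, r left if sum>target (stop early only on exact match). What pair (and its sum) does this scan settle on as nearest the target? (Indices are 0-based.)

pair (31, 39) with sum 70 (|Δ|=0)

l=0 r=7: -9+39=30 d=40 *, l++
l=1 r=7: 1+39=40 d=30 *, l++
l=2 r=7: 4+39=43 d=27 *, l++
l=3 r=7: 6+39=45 d=25 *, l++
l=4 r=7: 23+39=62 d=8 *, l++
l=5 r=7: 31+39=70 d=0 *, stop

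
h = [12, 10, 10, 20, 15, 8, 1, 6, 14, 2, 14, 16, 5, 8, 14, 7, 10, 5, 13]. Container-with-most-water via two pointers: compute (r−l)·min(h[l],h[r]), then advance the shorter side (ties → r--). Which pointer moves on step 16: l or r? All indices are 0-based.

l=0 r=18: min(12,13)*18=216 best=216 *, l++
l=1 r=18: min(10,13)*17=170 best=216, l++
l=2 r=18: min(10,13)*16=160 best=216, l++
l=3 r=18: min(20,13)*15=195 best=216, r--
l=3 r=17: min(20,5)*14=70 best=216, r--
l=3 r=16: min(20,10)*13=130 best=216, r--
l=3 r=15: min(20,7)*12=84 best=216, r--
l=3 r=14: min(20,14)*11=154 best=216, r--
l=3 r=13: min(20,8)*10=80 best=216, r--
l=3 r=12: min(20,5)*9=45 best=216, r--
l=3 r=11: min(20,16)*8=128 best=216, r--
l=3 r=10: min(20,14)*7=98 best=216, r--
l=3 r=9: min(20,2)*6=12 best=216, r--
l=3 r=8: min(20,14)*5=70 best=216, r--
l=3 r=7: min(20,6)*4=24 best=216, r--
l=3 r=6: min(20,1)*3=3 best=216, r--

r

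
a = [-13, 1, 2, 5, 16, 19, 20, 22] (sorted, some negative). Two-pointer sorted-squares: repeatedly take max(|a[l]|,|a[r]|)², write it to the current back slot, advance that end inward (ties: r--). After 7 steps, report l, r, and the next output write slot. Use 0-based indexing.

[0,7] |-13|<=|22| out[7]=484 → r--
[0,6] |-13|<=|20| out[6]=400 → r--
[0,5] |-13|<=|19| out[5]=361 → r--
[0,4] |-13|<=|16| out[4]=256 → r--
[0,3] |-13|>|5| out[3]=169 → l++
[1,3] |1|<=|5| out[2]=25 → r--
[1,2] |1|<=|2| out[1]=4 → r--

l=1, r=1, next write slot=0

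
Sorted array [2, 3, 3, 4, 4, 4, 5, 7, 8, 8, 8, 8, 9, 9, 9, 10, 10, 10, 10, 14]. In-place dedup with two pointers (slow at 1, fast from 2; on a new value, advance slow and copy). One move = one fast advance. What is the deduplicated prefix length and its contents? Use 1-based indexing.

length 9; prefix = [2, 3, 4, 5, 7, 8, 9, 10, 14]

slow=1 fast=2: a[fast]=3≠a[slow]=2 write a[2]=3, slow++,fast++
slow=2 fast=3: a[fast]=3=a[slow] dup, fast++
slow=2 fast=4: a[fast]=4≠a[slow]=3 write a[3]=4, slow++,fast++
slow=3 fast=5: a[fast]=4=a[slow] dup, fast++
slow=3 fast=6: a[fast]=4=a[slow] dup, fast++
slow=3 fast=7: a[fast]=5≠a[slow]=4 write a[4]=5, slow++,fast++
slow=4 fast=8: a[fast]=7≠a[slow]=5 write a[5]=7, slow++,fast++
slow=5 fast=9: a[fast]=8≠a[slow]=7 write a[6]=8, slow++,fast++
slow=6 fast=10: a[fast]=8=a[slow] dup, fast++
slow=6 fast=11: a[fast]=8=a[slow] dup, fast++
slow=6 fast=12: a[fast]=8=a[slow] dup, fast++
slow=6 fast=13: a[fast]=9≠a[slow]=8 write a[7]=9, slow++,fast++
slow=7 fast=14: a[fast]=9=a[slow] dup, fast++
slow=7 fast=15: a[fast]=9=a[slow] dup, fast++
slow=7 fast=16: a[fast]=10≠a[slow]=9 write a[8]=10, slow++,fast++
slow=8 fast=17: a[fast]=10=a[slow] dup, fast++
slow=8 fast=18: a[fast]=10=a[slow] dup, fast++
slow=8 fast=19: a[fast]=10=a[slow] dup, fast++
slow=8 fast=20: a[fast]=14≠a[slow]=10 write a[9]=14, slow++,fast++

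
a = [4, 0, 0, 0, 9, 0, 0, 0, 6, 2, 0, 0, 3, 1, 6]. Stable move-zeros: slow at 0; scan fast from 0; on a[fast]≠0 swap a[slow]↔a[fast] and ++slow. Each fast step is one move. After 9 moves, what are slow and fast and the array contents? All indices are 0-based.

slow=3, fast=9, a=[4, 9, 6, 0, 0, 0, 0, 0, 0, 2, 0, 0, 3, 1, 6]

(s=0,f=0) a[fast]=4≠0 swap→a[0]=4 → slow++,fast++
(s=1,f=1) a[fast]=0 → fast++
(s=1,f=2) a[fast]=0 → fast++
(s=1,f=3) a[fast]=0 → fast++
(s=1,f=4) a[fast]=9≠0 swap→a[1]=9 → slow++,fast++
(s=2,f=5) a[fast]=0 → fast++
(s=2,f=6) a[fast]=0 → fast++
(s=2,f=7) a[fast]=0 → fast++
(s=2,f=8) a[fast]=6≠0 swap→a[2]=6 → slow++,fast++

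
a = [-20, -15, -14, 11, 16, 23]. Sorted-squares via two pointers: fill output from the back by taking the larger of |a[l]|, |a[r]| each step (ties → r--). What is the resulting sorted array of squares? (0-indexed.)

[0,5] |-20|<=|23| out[5]=529 → r--
[0,4] |-20|>|16| out[4]=400 → l++
[1,4] |-15|<=|16| out[3]=256 → r--
[1,3] |-15|>|11| out[2]=225 → l++
[2,3] |-14|>|11| out[1]=196 → l++
[3,3] |11|<=|11| out[0]=121 → r--

[121, 196, 225, 256, 400, 529]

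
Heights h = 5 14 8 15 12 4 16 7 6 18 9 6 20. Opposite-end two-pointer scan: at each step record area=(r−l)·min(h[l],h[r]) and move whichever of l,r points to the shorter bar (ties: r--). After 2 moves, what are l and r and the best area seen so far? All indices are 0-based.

l=2, r=12, best area=154

l=0 r=12: min(5,20)*12=60 best=60 *, l++
l=1 r=12: min(14,20)*11=154 best=154 *, l++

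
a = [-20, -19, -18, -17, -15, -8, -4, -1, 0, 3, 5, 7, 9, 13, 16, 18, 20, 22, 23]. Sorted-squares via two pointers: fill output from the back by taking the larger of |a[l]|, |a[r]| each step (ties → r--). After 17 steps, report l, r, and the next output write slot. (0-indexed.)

[0,18] |-20|<=|23| out[18]=529 → r--
[0,17] |-20|<=|22| out[17]=484 → r--
[0,16] |-20|<=|20| out[16]=400 → r--
[0,15] |-20|>|18| out[15]=400 → l++
[1,15] |-19|>|18| out[14]=361 → l++
[2,15] |-18|<=|18| out[13]=324 → r--
[2,14] |-18|>|16| out[12]=324 → l++
[3,14] |-17|>|16| out[11]=289 → l++
[4,14] |-15|<=|16| out[10]=256 → r--
[4,13] |-15|>|13| out[9]=225 → l++
[5,13] |-8|<=|13| out[8]=169 → r--
[5,12] |-8|<=|9| out[7]=81 → r--
[5,11] |-8|>|7| out[6]=64 → l++
[6,11] |-4|<=|7| out[5]=49 → r--
[6,10] |-4|<=|5| out[4]=25 → r--
[6,9] |-4|>|3| out[3]=16 → l++
[7,9] |-1|<=|3| out[2]=9 → r--

l=7, r=8, next write slot=1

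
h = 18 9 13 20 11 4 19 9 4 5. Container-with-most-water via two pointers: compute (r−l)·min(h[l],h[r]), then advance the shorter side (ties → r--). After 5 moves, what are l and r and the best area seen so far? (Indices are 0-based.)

[0,9] min(18,5)*9=45 best=45 * → r--
[0,8] min(18,4)*8=32 best=45 → r--
[0,7] min(18,9)*7=63 best=63 * → r--
[0,6] min(18,19)*6=108 best=108 * → l++
[1,6] min(9,19)*5=45 best=108 → l++

l=2, r=6, best area=108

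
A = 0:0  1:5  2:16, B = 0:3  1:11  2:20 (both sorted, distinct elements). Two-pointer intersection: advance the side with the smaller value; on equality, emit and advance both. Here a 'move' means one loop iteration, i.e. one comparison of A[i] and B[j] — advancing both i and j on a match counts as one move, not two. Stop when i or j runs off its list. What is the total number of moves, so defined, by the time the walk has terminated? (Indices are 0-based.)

[i=0,j=0] 0<3 → i++
[i=1,j=0] 5>3 → j++
[i=1,j=1] 5<11 → i++
[i=2,j=1] 16>11 → j++
[i=2,j=2] 16<20 → i++

5 moves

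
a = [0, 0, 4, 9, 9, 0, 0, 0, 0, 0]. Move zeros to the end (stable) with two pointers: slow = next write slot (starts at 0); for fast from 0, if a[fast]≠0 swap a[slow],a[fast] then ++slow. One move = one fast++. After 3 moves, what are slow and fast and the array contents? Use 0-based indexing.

slow=0 fast=0: a[fast]=0, fast++
slow=0 fast=1: a[fast]=0, fast++
slow=0 fast=2: a[fast]=4≠0 swap→a[0]=4, slow++,fast++

slow=1, fast=3, a=[4, 0, 0, 9, 9, 0, 0, 0, 0, 0]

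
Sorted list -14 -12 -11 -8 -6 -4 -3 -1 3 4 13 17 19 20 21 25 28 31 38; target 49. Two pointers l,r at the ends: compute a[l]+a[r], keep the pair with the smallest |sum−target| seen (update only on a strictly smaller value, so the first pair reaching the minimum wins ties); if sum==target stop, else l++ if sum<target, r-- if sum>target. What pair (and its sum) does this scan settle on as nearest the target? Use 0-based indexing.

[0,18] -14+38=24 d=25 * → l++
[1,18] -12+38=26 d=23 * → l++
[2,18] -11+38=27 d=22 * → l++
[3,18] -8+38=30 d=19 * → l++
[4,18] -6+38=32 d=17 * → l++
[5,18] -4+38=34 d=15 * → l++
[6,18] -3+38=35 d=14 * → l++
[7,18] -1+38=37 d=12 * → l++
[8,18] 3+38=41 d=8 * → l++
[9,18] 4+38=42 d=7 * → l++
[10,18] 13+38=51 d=2 * → r--
[10,17] 13+31=44 d=5 → l++
[11,17] 17+31=48 d=1 * → l++
[12,17] 19+31=50 d=1 → r--
[12,16] 19+28=47 d=2 → l++
[13,16] 20+28=48 d=1 → l++
[14,16] 21+28=49 d=0 * → stop

pair (21, 28) with sum 49 (|Δ|=0)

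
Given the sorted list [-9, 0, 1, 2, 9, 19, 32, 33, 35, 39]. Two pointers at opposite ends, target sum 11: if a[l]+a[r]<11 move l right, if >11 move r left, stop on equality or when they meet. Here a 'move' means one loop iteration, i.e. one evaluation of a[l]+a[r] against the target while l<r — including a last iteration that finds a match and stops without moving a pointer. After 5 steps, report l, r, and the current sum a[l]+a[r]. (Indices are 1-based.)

l=2, r=6, sum=19

[1,10] -9+39=30 >11 → r--
[1,9] -9+35=26 >11 → r--
[1,8] -9+33=24 >11 → r--
[1,7] -9+32=23 >11 → r--
[1,6] -9+19=10 <11 → l++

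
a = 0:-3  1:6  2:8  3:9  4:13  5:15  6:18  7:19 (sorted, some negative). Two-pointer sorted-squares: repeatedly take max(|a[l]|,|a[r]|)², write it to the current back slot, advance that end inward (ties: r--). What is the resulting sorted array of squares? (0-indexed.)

l=0 r=7: |-3|<=|19| out[7]=361, r--
l=0 r=6: |-3|<=|18| out[6]=324, r--
l=0 r=5: |-3|<=|15| out[5]=225, r--
l=0 r=4: |-3|<=|13| out[4]=169, r--
l=0 r=3: |-3|<=|9| out[3]=81, r--
l=0 r=2: |-3|<=|8| out[2]=64, r--
l=0 r=1: |-3|<=|6| out[1]=36, r--
l=0 r=0: |-3|<=|-3| out[0]=9, r--

[9, 36, 64, 81, 169, 225, 324, 361]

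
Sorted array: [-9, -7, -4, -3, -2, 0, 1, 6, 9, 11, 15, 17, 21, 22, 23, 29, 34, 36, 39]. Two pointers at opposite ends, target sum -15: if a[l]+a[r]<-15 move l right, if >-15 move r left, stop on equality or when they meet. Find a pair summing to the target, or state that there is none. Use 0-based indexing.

[0,18] -9+39=30 >-15 → r--
[0,17] -9+36=27 >-15 → r--
[0,16] -9+34=25 >-15 → r--
[0,15] -9+29=20 >-15 → r--
[0,14] -9+23=14 >-15 → r--
[0,13] -9+22=13 >-15 → r--
[0,12] -9+21=12 >-15 → r--
[0,11] -9+17=8 >-15 → r--
[0,10] -9+15=6 >-15 → r--
[0,9] -9+11=2 >-15 → r--
[0,8] -9+9=0 >-15 → r--
[0,7] -9+6=-3 >-15 → r--
[0,6] -9+1=-8 >-15 → r--
[0,5] -9+0=-9 >-15 → r--
[0,4] -9+-2=-11 >-15 → r--
[0,3] -9+-3=-12 >-15 → r--
[0,2] -9+-4=-13 >-15 → r--
[0,1] -9+-7=-16 <-15 → l++

no pair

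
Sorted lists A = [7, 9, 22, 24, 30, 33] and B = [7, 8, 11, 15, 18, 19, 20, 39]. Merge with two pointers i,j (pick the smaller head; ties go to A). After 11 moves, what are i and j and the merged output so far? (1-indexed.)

i=5, j=8, merged so far=[7, 7, 8, 9, 11, 15, 18, 19, 20, 22, 24]

[i=1,j=1] A[i]=7<=B[j]=7 take 7 → i++
[i=2,j=1] A[i]=9>B[j]=7 take 7 → j++
[i=2,j=2] A[i]=9>B[j]=8 take 8 → j++
[i=2,j=3] A[i]=9<=B[j]=11 take 9 → i++
[i=3,j=3] A[i]=22>B[j]=11 take 11 → j++
[i=3,j=4] A[i]=22>B[j]=15 take 15 → j++
[i=3,j=5] A[i]=22>B[j]=18 take 18 → j++
[i=3,j=6] A[i]=22>B[j]=19 take 19 → j++
[i=3,j=7] A[i]=22>B[j]=20 take 20 → j++
[i=3,j=8] A[i]=22<=B[j]=39 take 22 → i++
[i=4,j=8] A[i]=24<=B[j]=39 take 24 → i++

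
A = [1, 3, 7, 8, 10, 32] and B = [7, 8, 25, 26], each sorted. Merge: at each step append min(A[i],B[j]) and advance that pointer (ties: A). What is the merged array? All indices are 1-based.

[i=1,j=1] A[i]=1<=B[j]=7 take 1 → i++
[i=2,j=1] A[i]=3<=B[j]=7 take 3 → i++
[i=3,j=1] A[i]=7<=B[j]=7 take 7 → i++
[i=4,j=1] A[i]=8>B[j]=7 take 7 → j++
[i=4,j=2] A[i]=8<=B[j]=8 take 8 → i++
[i=5,j=2] A[i]=10>B[j]=8 take 8 → j++
[i=5,j=3] A[i]=10<=B[j]=25 take 10 → i++
[i=6,j=3] A[i]=32>B[j]=25 take 25 → j++
[i=6,j=4] A[i]=32>B[j]=26 take 26 → j++
[i=6,j=5] B done, take A[i]=32 → i++

[1, 3, 7, 7, 8, 8, 10, 25, 26, 32]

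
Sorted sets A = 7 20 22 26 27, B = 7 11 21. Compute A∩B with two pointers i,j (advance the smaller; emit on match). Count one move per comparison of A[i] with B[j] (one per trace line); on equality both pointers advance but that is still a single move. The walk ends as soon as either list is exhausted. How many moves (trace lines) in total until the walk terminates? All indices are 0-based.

[i=0,j=0] 7==7 emit → i++,j++
[i=1,j=1] 20>11 → j++
[i=1,j=2] 20<21 → i++
[i=2,j=2] 22>21 → j++

4 moves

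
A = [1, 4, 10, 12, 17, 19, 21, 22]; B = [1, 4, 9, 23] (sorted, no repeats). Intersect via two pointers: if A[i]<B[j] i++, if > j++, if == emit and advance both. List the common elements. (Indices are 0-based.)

intersection = [1, 4]

[i=0,j=0] 1==1 emit → i++,j++
[i=1,j=1] 4==4 emit → i++,j++
[i=2,j=2] 10>9 → j++
[i=2,j=3] 10<23 → i++
[i=3,j=3] 12<23 → i++
[i=4,j=3] 17<23 → i++
[i=5,j=3] 19<23 → i++
[i=6,j=3] 21<23 → i++
[i=7,j=3] 22<23 → i++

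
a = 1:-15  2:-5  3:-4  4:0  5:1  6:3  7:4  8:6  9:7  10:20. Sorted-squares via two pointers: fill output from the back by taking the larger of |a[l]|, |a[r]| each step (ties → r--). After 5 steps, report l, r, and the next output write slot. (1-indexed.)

[1,10] |-15|<=|20| out[10]=400 → r--
[1,9] |-15|>|7| out[9]=225 → l++
[2,9] |-5|<=|7| out[8]=49 → r--
[2,8] |-5|<=|6| out[7]=36 → r--
[2,7] |-5|>|4| out[6]=25 → l++

l=3, r=7, next write slot=5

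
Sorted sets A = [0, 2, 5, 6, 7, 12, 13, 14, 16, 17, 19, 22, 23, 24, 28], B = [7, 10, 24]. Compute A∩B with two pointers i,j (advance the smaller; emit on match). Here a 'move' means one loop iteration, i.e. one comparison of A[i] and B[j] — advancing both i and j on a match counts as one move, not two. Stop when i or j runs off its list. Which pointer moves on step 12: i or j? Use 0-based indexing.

i=0 j=0: 0<7, i++
i=1 j=0: 2<7, i++
i=2 j=0: 5<7, i++
i=3 j=0: 6<7, i++
i=4 j=0: 7==7 emit, i++,j++
i=5 j=1: 12>10, j++
i=5 j=2: 12<24, i++
i=6 j=2: 13<24, i++
i=7 j=2: 14<24, i++
i=8 j=2: 16<24, i++
i=9 j=2: 17<24, i++
i=10 j=2: 19<24, i++

i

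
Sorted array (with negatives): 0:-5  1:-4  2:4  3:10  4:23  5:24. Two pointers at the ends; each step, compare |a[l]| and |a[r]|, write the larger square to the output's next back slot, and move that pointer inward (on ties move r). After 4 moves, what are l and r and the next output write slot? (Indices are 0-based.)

[0,5] |-5|<=|24| out[5]=576 → r--
[0,4] |-5|<=|23| out[4]=529 → r--
[0,3] |-5|<=|10| out[3]=100 → r--
[0,2] |-5|>|4| out[2]=25 → l++

l=1, r=2, next write slot=1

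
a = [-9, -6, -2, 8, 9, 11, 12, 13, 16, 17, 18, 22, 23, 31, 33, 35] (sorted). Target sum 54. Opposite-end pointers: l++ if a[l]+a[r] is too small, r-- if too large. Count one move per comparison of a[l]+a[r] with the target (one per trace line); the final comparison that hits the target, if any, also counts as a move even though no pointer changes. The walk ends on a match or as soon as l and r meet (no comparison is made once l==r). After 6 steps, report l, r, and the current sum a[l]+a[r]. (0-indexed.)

[0,15] -9+35=26 <54 → l++
[1,15] -6+35=29 <54 → l++
[2,15] -2+35=33 <54 → l++
[3,15] 8+35=43 <54 → l++
[4,15] 9+35=44 <54 → l++
[5,15] 11+35=46 <54 → l++

l=6, r=15, sum=47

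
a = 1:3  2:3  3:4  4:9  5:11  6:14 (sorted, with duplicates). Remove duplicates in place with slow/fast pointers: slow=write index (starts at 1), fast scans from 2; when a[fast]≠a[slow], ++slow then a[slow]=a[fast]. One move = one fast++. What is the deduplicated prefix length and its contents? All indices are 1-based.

slow=1 fast=2: a[fast]=3=a[slow] dup, fast++
slow=1 fast=3: a[fast]=4≠a[slow]=3 write a[2]=4, slow++,fast++
slow=2 fast=4: a[fast]=9≠a[slow]=4 write a[3]=9, slow++,fast++
slow=3 fast=5: a[fast]=11≠a[slow]=9 write a[4]=11, slow++,fast++
slow=4 fast=6: a[fast]=14≠a[slow]=11 write a[5]=14, slow++,fast++

length 5; prefix = [3, 4, 9, 11, 14]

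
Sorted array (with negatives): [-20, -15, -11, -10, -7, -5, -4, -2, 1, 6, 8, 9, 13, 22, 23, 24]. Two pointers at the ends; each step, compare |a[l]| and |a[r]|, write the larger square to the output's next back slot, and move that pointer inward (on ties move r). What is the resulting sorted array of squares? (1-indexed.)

l=1 r=16: |-20|<=|24| out[16]=576, r--
l=1 r=15: |-20|<=|23| out[15]=529, r--
l=1 r=14: |-20|<=|22| out[14]=484, r--
l=1 r=13: |-20|>|13| out[13]=400, l++
l=2 r=13: |-15|>|13| out[12]=225, l++
l=3 r=13: |-11|<=|13| out[11]=169, r--
l=3 r=12: |-11|>|9| out[10]=121, l++
l=4 r=12: |-10|>|9| out[9]=100, l++
l=5 r=12: |-7|<=|9| out[8]=81, r--
l=5 r=11: |-7|<=|8| out[7]=64, r--
l=5 r=10: |-7|>|6| out[6]=49, l++
l=6 r=10: |-5|<=|6| out[5]=36, r--
l=6 r=9: |-5|>|1| out[4]=25, l++
l=7 r=9: |-4|>|1| out[3]=16, l++
l=8 r=9: |-2|>|1| out[2]=4, l++
l=9 r=9: |1|<=|1| out[1]=1, r--

[1, 4, 16, 25, 36, 49, 64, 81, 100, 121, 169, 225, 400, 484, 529, 576]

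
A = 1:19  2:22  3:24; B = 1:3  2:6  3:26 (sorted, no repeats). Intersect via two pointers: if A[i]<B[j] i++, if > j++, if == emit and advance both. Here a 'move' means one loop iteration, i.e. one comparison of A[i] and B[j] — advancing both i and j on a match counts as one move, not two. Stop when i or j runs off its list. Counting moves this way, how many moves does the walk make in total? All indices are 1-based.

[i=1,j=1] 19>3 → j++
[i=1,j=2] 19>6 → j++
[i=1,j=3] 19<26 → i++
[i=2,j=3] 22<26 → i++
[i=3,j=3] 24<26 → i++

5 moves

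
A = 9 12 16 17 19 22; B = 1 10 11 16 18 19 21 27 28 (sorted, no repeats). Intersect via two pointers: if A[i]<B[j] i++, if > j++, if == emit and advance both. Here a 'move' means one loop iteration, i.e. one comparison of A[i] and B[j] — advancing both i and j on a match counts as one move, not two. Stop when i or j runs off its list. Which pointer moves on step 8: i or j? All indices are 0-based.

[i=0,j=0] 9>1 → j++
[i=0,j=1] 9<10 → i++
[i=1,j=1] 12>10 → j++
[i=1,j=2] 12>11 → j++
[i=1,j=3] 12<16 → i++
[i=2,j=3] 16==16 emit → i++,j++
[i=3,j=4] 17<18 → i++
[i=4,j=4] 19>18 → j++

j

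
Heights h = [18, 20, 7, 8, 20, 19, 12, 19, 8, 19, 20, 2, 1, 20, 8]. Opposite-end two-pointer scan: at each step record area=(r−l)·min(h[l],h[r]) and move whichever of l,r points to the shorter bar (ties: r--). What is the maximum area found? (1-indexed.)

l=1 r=15: min(18,8)*14=112 best=112 *, r--
l=1 r=14: min(18,20)*13=234 best=234 *, l++
l=2 r=14: min(20,20)*12=240 best=240 *, r--
l=2 r=13: min(20,1)*11=11 best=240, r--
l=2 r=12: min(20,2)*10=20 best=240, r--
l=2 r=11: min(20,20)*9=180 best=240, r--
l=2 r=10: min(20,19)*8=152 best=240, r--
l=2 r=9: min(20,8)*7=56 best=240, r--
l=2 r=8: min(20,19)*6=114 best=240, r--
l=2 r=7: min(20,12)*5=60 best=240, r--
l=2 r=6: min(20,19)*4=76 best=240, r--
l=2 r=5: min(20,20)*3=60 best=240, r--
l=2 r=4: min(20,8)*2=16 best=240, r--
l=2 r=3: min(20,7)*1=7 best=240, r--

max area = 240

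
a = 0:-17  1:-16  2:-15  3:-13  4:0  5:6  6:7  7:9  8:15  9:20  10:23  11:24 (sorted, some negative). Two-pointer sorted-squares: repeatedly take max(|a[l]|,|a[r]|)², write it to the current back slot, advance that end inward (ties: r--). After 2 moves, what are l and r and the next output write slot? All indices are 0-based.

[0,11] |-17|<=|24| out[11]=576 → r--
[0,10] |-17|<=|23| out[10]=529 → r--

l=0, r=9, next write slot=9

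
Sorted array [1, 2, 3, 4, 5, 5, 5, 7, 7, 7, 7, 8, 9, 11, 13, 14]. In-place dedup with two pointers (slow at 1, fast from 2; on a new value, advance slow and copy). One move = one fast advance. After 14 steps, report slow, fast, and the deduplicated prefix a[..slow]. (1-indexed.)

(s=1,f=2) a[fast]=2≠a[slow]=1 write a[2]=2 → slow++,fast++
(s=2,f=3) a[fast]=3≠a[slow]=2 write a[3]=3 → slow++,fast++
(s=3,f=4) a[fast]=4≠a[slow]=3 write a[4]=4 → slow++,fast++
(s=4,f=5) a[fast]=5≠a[slow]=4 write a[5]=5 → slow++,fast++
(s=5,f=6) a[fast]=5=a[slow] dup → fast++
(s=5,f=7) a[fast]=5=a[slow] dup → fast++
(s=5,f=8) a[fast]=7≠a[slow]=5 write a[6]=7 → slow++,fast++
(s=6,f=9) a[fast]=7=a[slow] dup → fast++
(s=6,f=10) a[fast]=7=a[slow] dup → fast++
(s=6,f=11) a[fast]=7=a[slow] dup → fast++
(s=6,f=12) a[fast]=8≠a[slow]=7 write a[7]=8 → slow++,fast++
(s=7,f=13) a[fast]=9≠a[slow]=8 write a[8]=9 → slow++,fast++
(s=8,f=14) a[fast]=11≠a[slow]=9 write a[9]=11 → slow++,fast++
(s=9,f=15) a[fast]=13≠a[slow]=11 write a[10]=13 → slow++,fast++

slow=10, fast=16, prefix=[1, 2, 3, 4, 5, 7, 8, 9, 11, 13]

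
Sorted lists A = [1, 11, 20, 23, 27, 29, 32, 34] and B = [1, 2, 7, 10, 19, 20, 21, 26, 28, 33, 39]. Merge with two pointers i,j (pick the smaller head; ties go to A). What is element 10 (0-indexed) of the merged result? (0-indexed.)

merged[10] = 23

i=0 j=0: A[i]=1<=B[j]=1 take 1, i++
i=1 j=0: A[i]=11>B[j]=1 take 1, j++
i=1 j=1: A[i]=11>B[j]=2 take 2, j++
i=1 j=2: A[i]=11>B[j]=7 take 7, j++
i=1 j=3: A[i]=11>B[j]=10 take 10, j++
i=1 j=4: A[i]=11<=B[j]=19 take 11, i++
i=2 j=4: A[i]=20>B[j]=19 take 19, j++
i=2 j=5: A[i]=20<=B[j]=20 take 20, i++
i=3 j=5: A[i]=23>B[j]=20 take 20, j++
i=3 j=6: A[i]=23>B[j]=21 take 21, j++
i=3 j=7: A[i]=23<=B[j]=26 take 23, i++
i=4 j=7: A[i]=27>B[j]=26 take 26, j++
i=4 j=8: A[i]=27<=B[j]=28 take 27, i++
i=5 j=8: A[i]=29>B[j]=28 take 28, j++
i=5 j=9: A[i]=29<=B[j]=33 take 29, i++
i=6 j=9: A[i]=32<=B[j]=33 take 32, i++
i=7 j=9: A[i]=34>B[j]=33 take 33, j++
i=7 j=10: A[i]=34<=B[j]=39 take 34, i++
i=8 j=10: A done, take B[j]=39, j++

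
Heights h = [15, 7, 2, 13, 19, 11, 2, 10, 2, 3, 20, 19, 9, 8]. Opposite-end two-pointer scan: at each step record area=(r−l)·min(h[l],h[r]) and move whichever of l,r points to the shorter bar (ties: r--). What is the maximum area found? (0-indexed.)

[0,13] min(15,8)*13=104 best=104 * → r--
[0,12] min(15,9)*12=108 best=108 * → r--
[0,11] min(15,19)*11=165 best=165 * → l++
[1,11] min(7,19)*10=70 best=165 → l++
[2,11] min(2,19)*9=18 best=165 → l++
[3,11] min(13,19)*8=104 best=165 → l++
[4,11] min(19,19)*7=133 best=165 → r--
[4,10] min(19,20)*6=114 best=165 → l++
[5,10] min(11,20)*5=55 best=165 → l++
[6,10] min(2,20)*4=8 best=165 → l++
[7,10] min(10,20)*3=30 best=165 → l++
[8,10] min(2,20)*2=4 best=165 → l++
[9,10] min(3,20)*1=3 best=165 → l++

max area = 165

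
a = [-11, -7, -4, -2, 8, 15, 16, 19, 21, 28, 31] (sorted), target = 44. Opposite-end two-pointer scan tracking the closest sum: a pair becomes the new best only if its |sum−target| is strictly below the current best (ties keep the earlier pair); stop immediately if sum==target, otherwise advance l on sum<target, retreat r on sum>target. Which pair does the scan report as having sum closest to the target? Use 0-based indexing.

pair (16, 28) with sum 44 (|Δ|=0)

l=0 r=10: -11+31=20 d=24 *, l++
l=1 r=10: -7+31=24 d=20 *, l++
l=2 r=10: -4+31=27 d=17 *, l++
l=3 r=10: -2+31=29 d=15 *, l++
l=4 r=10: 8+31=39 d=5 *, l++
l=5 r=10: 15+31=46 d=2 *, r--
l=5 r=9: 15+28=43 d=1 *, l++
l=6 r=9: 16+28=44 d=0 *, stop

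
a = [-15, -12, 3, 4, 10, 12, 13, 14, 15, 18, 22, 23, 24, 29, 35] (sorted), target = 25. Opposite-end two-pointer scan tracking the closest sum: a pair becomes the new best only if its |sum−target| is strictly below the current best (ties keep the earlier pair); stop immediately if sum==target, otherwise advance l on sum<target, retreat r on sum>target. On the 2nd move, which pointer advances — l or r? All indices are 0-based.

l=0 r=14: -15+35=20 d=5 *, l++
l=1 r=14: -12+35=23 d=2 *, l++

l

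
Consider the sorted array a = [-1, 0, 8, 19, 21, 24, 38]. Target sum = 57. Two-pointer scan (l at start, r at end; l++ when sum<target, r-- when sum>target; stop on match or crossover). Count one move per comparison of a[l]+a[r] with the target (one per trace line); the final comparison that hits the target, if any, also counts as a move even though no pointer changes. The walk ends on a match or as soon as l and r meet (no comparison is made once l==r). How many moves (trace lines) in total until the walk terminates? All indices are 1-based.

4 moves

l=1 r=7: -1+38=37 <57, l++
l=2 r=7: 0+38=38 <57, l++
l=3 r=7: 8+38=46 <57, l++
l=4 r=7: 19+38=57, found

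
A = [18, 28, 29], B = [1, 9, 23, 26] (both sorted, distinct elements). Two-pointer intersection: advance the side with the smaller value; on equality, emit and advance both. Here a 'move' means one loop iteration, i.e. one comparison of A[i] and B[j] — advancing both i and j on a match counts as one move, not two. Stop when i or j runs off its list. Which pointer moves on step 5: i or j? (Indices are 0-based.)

j

[i=0,j=0] 18>1 → j++
[i=0,j=1] 18>9 → j++
[i=0,j=2] 18<23 → i++
[i=1,j=2] 28>23 → j++
[i=1,j=3] 28>26 → j++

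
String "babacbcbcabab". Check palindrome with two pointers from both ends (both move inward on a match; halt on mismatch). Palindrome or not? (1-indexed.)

palindrome

[1,13] 'b'=='b' → l++,r--
[2,12] 'a'=='a' → l++,r--
[3,11] 'b'=='b' → l++,r--
[4,10] 'a'=='a' → l++,r--
[5,9] 'c'=='c' → l++,r--
[6,8] 'b'=='b' → l++,r--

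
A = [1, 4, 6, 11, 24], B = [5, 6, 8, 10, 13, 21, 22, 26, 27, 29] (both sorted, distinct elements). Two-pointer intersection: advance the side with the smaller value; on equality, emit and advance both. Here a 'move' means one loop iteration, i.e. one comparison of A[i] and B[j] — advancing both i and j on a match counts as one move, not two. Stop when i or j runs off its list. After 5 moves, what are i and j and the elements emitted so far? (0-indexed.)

[i=0,j=0] 1<5 → i++
[i=1,j=0] 4<5 → i++
[i=2,j=0] 6>5 → j++
[i=2,j=1] 6==6 emit → i++,j++
[i=3,j=2] 11>8 → j++

i=3, j=3, emitted=[6]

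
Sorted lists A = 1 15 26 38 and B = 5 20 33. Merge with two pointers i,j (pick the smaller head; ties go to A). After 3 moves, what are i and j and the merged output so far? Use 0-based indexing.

i=2, j=1, merged so far=[1, 5, 15]

[i=0,j=0] A[i]=1<=B[j]=5 take 1 → i++
[i=1,j=0] A[i]=15>B[j]=5 take 5 → j++
[i=1,j=1] A[i]=15<=B[j]=20 take 15 → i++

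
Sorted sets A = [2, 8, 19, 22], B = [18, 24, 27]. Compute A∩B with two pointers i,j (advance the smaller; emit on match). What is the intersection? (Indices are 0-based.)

intersection = []

[i=0,j=0] 2<18 → i++
[i=1,j=0] 8<18 → i++
[i=2,j=0] 19>18 → j++
[i=2,j=1] 19<24 → i++
[i=3,j=1] 22<24 → i++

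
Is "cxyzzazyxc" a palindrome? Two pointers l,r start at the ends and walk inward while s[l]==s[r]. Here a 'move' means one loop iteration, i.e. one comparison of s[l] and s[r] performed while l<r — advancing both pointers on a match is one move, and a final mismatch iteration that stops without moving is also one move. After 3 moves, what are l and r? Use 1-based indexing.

l=1 r=10: 'c'=='c', l++,r--
l=2 r=9: 'x'=='x', l++,r--
l=3 r=8: 'y'=='y', l++,r--

l=4, r=7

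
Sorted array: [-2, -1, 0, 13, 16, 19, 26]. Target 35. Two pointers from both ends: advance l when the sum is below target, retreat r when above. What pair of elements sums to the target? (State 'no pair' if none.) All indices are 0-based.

(16, 19)

[0,6] -2+26=24 <35 → l++
[1,6] -1+26=25 <35 → l++
[2,6] 0+26=26 <35 → l++
[3,6] 13+26=39 >35 → r--
[3,5] 13+19=32 <35 → l++
[4,5] 16+19=35 → found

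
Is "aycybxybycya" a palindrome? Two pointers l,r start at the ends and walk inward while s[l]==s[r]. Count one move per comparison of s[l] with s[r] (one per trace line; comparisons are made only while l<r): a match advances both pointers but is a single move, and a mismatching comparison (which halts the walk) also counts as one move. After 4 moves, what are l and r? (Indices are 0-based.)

l=4, r=7

l=0 r=11: 'a'=='a', l++,r--
l=1 r=10: 'y'=='y', l++,r--
l=2 r=9: 'c'=='c', l++,r--
l=3 r=8: 'y'=='y', l++,r--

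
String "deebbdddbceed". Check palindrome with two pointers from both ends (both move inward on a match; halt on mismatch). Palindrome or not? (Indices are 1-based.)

l=1 r=13: 'd'=='d', l++,r--
l=2 r=12: 'e'=='e', l++,r--
l=3 r=11: 'e'=='e', l++,r--
l=4 r=10: 'b'!='c', stop

not a palindrome (mismatch at 4,10)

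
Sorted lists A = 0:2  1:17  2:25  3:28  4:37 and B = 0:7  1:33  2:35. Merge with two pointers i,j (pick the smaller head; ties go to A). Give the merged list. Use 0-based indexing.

[2, 7, 17, 25, 28, 33, 35, 37]

i=0 j=0: A[i]=2<=B[j]=7 take 2, i++
i=1 j=0: A[i]=17>B[j]=7 take 7, j++
i=1 j=1: A[i]=17<=B[j]=33 take 17, i++
i=2 j=1: A[i]=25<=B[j]=33 take 25, i++
i=3 j=1: A[i]=28<=B[j]=33 take 28, i++
i=4 j=1: A[i]=37>B[j]=33 take 33, j++
i=4 j=2: A[i]=37>B[j]=35 take 35, j++
i=4 j=3: B done, take A[i]=37, i++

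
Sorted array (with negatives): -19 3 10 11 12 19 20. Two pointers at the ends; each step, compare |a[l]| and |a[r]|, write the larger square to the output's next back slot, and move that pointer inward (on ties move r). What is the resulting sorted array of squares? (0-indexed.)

[0,6] |-19|<=|20| out[6]=400 → r--
[0,5] |-19|<=|19| out[5]=361 → r--
[0,4] |-19|>|12| out[4]=361 → l++
[1,4] |3|<=|12| out[3]=144 → r--
[1,3] |3|<=|11| out[2]=121 → r--
[1,2] |3|<=|10| out[1]=100 → r--
[1,1] |3|<=|3| out[0]=9 → r--

[9, 100, 121, 144, 361, 361, 400]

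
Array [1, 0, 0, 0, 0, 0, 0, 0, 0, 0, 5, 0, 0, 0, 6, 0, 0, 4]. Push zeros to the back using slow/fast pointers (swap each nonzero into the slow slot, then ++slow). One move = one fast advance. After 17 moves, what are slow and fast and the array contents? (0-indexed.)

slow=3, fast=17, a=[1, 5, 6, 0, 0, 0, 0, 0, 0, 0, 0, 0, 0, 0, 0, 0, 0, 4]

slow=0 fast=0: a[fast]=1≠0 swap→a[0]=1, slow++,fast++
slow=1 fast=1: a[fast]=0, fast++
slow=1 fast=2: a[fast]=0, fast++
slow=1 fast=3: a[fast]=0, fast++
slow=1 fast=4: a[fast]=0, fast++
slow=1 fast=5: a[fast]=0, fast++
slow=1 fast=6: a[fast]=0, fast++
slow=1 fast=7: a[fast]=0, fast++
slow=1 fast=8: a[fast]=0, fast++
slow=1 fast=9: a[fast]=0, fast++
slow=1 fast=10: a[fast]=5≠0 swap→a[1]=5, slow++,fast++
slow=2 fast=11: a[fast]=0, fast++
slow=2 fast=12: a[fast]=0, fast++
slow=2 fast=13: a[fast]=0, fast++
slow=2 fast=14: a[fast]=6≠0 swap→a[2]=6, slow++,fast++
slow=3 fast=15: a[fast]=0, fast++
slow=3 fast=16: a[fast]=0, fast++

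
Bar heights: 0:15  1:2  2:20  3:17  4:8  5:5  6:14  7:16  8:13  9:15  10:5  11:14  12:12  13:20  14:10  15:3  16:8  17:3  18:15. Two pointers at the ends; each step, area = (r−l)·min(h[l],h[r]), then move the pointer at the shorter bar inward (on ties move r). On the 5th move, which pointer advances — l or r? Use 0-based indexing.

r

l=0 r=18: min(15,15)*18=270 best=270 *, r--
l=0 r=17: min(15,3)*17=51 best=270, r--
l=0 r=16: min(15,8)*16=128 best=270, r--
l=0 r=15: min(15,3)*15=45 best=270, r--
l=0 r=14: min(15,10)*14=140 best=270, r--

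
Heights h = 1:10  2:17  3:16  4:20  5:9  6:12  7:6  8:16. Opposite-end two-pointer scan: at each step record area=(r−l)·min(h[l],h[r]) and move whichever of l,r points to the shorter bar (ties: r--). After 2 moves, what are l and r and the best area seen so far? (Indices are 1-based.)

l=1 r=8: min(10,16)*7=70 best=70 *, l++
l=2 r=8: min(17,16)*6=96 best=96 *, r--

l=2, r=7, best area=96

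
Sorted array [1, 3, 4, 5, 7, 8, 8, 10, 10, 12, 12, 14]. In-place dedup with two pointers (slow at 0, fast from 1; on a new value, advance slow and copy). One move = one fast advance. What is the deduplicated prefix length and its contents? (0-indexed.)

slow=0 fast=1: a[fast]=3≠a[slow]=1 write a[1]=3, slow++,fast++
slow=1 fast=2: a[fast]=4≠a[slow]=3 write a[2]=4, slow++,fast++
slow=2 fast=3: a[fast]=5≠a[slow]=4 write a[3]=5, slow++,fast++
slow=3 fast=4: a[fast]=7≠a[slow]=5 write a[4]=7, slow++,fast++
slow=4 fast=5: a[fast]=8≠a[slow]=7 write a[5]=8, slow++,fast++
slow=5 fast=6: a[fast]=8=a[slow] dup, fast++
slow=5 fast=7: a[fast]=10≠a[slow]=8 write a[6]=10, slow++,fast++
slow=6 fast=8: a[fast]=10=a[slow] dup, fast++
slow=6 fast=9: a[fast]=12≠a[slow]=10 write a[7]=12, slow++,fast++
slow=7 fast=10: a[fast]=12=a[slow] dup, fast++
slow=7 fast=11: a[fast]=14≠a[slow]=12 write a[8]=14, slow++,fast++

length 9; prefix = [1, 3, 4, 5, 7, 8, 10, 12, 14]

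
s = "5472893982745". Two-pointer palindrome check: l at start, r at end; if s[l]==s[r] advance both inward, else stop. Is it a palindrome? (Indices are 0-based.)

l=0 r=12: '5'=='5', l++,r--
l=1 r=11: '4'=='4', l++,r--
l=2 r=10: '7'=='7', l++,r--
l=3 r=9: '2'=='2', l++,r--
l=4 r=8: '8'=='8', l++,r--
l=5 r=7: '9'=='9', l++,r--

palindrome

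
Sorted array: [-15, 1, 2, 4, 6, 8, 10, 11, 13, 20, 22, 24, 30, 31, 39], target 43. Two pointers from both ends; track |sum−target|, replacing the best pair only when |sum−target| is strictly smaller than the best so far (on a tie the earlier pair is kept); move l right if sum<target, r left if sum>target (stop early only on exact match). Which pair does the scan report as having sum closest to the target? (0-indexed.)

[0,14] -15+39=24 d=19 * → l++
[1,14] 1+39=40 d=3 * → l++
[2,14] 2+39=41 d=2 * → l++
[3,14] 4+39=43 d=0 * → stop

pair (4, 39) with sum 43 (|Δ|=0)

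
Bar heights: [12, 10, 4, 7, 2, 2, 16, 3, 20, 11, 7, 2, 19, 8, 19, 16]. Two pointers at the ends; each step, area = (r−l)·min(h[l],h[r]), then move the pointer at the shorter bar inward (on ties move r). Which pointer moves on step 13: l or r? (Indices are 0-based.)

r

[0,15] min(12,16)*15=180 best=180 * → l++
[1,15] min(10,16)*14=140 best=180 → l++
[2,15] min(4,16)*13=52 best=180 → l++
[3,15] min(7,16)*12=84 best=180 → l++
[4,15] min(2,16)*11=22 best=180 → l++
[5,15] min(2,16)*10=20 best=180 → l++
[6,15] min(16,16)*9=144 best=180 → r--
[6,14] min(16,19)*8=128 best=180 → l++
[7,14] min(3,19)*7=21 best=180 → l++
[8,14] min(20,19)*6=114 best=180 → r--
[8,13] min(20,8)*5=40 best=180 → r--
[8,12] min(20,19)*4=76 best=180 → r--
[8,11] min(20,2)*3=6 best=180 → r--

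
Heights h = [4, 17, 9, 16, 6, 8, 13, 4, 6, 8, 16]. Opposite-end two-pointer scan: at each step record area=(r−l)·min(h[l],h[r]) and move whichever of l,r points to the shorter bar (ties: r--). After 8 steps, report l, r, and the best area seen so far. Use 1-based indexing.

[1,11] min(4,16)*10=40 best=40 * → l++
[2,11] min(17,16)*9=144 best=144 * → r--
[2,10] min(17,8)*8=64 best=144 → r--
[2,9] min(17,6)*7=42 best=144 → r--
[2,8] min(17,4)*6=24 best=144 → r--
[2,7] min(17,13)*5=65 best=144 → r--
[2,6] min(17,8)*4=32 best=144 → r--
[2,5] min(17,6)*3=18 best=144 → r--

l=2, r=4, best area=144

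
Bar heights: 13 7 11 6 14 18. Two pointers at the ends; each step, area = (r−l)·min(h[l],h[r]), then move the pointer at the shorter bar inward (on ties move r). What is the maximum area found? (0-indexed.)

max area = 65

[0,5] min(13,18)*5=65 best=65 * → l++
[1,5] min(7,18)*4=28 best=65 → l++
[2,5] min(11,18)*3=33 best=65 → l++
[3,5] min(6,18)*2=12 best=65 → l++
[4,5] min(14,18)*1=14 best=65 → l++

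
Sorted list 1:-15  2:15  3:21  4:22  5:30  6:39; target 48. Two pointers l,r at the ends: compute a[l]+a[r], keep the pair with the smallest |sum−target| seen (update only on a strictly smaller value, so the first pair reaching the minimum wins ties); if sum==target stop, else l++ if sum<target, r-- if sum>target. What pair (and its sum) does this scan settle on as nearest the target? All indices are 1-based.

[1,6] -15+39=24 d=24 * → l++
[2,6] 15+39=54 d=6 * → r--
[2,5] 15+30=45 d=3 * → l++
[3,5] 21+30=51 d=3 → r--
[3,4] 21+22=43 d=5 → l++

pair (15, 30) with sum 45 (|Δ|=3)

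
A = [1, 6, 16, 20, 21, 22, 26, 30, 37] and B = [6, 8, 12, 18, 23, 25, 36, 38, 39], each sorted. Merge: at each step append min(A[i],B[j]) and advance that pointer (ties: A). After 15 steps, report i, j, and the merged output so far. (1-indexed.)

[i=1,j=1] A[i]=1<=B[j]=6 take 1 → i++
[i=2,j=1] A[i]=6<=B[j]=6 take 6 → i++
[i=3,j=1] A[i]=16>B[j]=6 take 6 → j++
[i=3,j=2] A[i]=16>B[j]=8 take 8 → j++
[i=3,j=3] A[i]=16>B[j]=12 take 12 → j++
[i=3,j=4] A[i]=16<=B[j]=18 take 16 → i++
[i=4,j=4] A[i]=20>B[j]=18 take 18 → j++
[i=4,j=5] A[i]=20<=B[j]=23 take 20 → i++
[i=5,j=5] A[i]=21<=B[j]=23 take 21 → i++
[i=6,j=5] A[i]=22<=B[j]=23 take 22 → i++
[i=7,j=5] A[i]=26>B[j]=23 take 23 → j++
[i=7,j=6] A[i]=26>B[j]=25 take 25 → j++
[i=7,j=7] A[i]=26<=B[j]=36 take 26 → i++
[i=8,j=7] A[i]=30<=B[j]=36 take 30 → i++
[i=9,j=7] A[i]=37>B[j]=36 take 36 → j++

i=9, j=8, merged so far=[1, 6, 6, 8, 12, 16, 18, 20, 21, 22, 23, 25, 26, 30, 36]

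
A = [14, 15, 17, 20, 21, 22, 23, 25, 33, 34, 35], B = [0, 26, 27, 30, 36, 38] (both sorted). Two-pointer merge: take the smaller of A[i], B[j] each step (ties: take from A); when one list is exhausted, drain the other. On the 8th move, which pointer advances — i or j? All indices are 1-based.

[i=1,j=1] A[i]=14>B[j]=0 take 0 → j++
[i=1,j=2] A[i]=14<=B[j]=26 take 14 → i++
[i=2,j=2] A[i]=15<=B[j]=26 take 15 → i++
[i=3,j=2] A[i]=17<=B[j]=26 take 17 → i++
[i=4,j=2] A[i]=20<=B[j]=26 take 20 → i++
[i=5,j=2] A[i]=21<=B[j]=26 take 21 → i++
[i=6,j=2] A[i]=22<=B[j]=26 take 22 → i++
[i=7,j=2] A[i]=23<=B[j]=26 take 23 → i++

i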